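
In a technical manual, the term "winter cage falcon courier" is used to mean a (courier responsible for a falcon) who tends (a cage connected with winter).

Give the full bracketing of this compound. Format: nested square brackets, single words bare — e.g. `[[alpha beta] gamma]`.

At the top level: head "courier" (specifically "falcon courier"); modifier "winter cage".
Inside "winter cage": head "cage", modifier "winter".
Inside "falcon courier": head "courier", modifier "falcon".
So the structure is [[winter cage] [falcon courier]].

[[winter cage] [falcon courier]]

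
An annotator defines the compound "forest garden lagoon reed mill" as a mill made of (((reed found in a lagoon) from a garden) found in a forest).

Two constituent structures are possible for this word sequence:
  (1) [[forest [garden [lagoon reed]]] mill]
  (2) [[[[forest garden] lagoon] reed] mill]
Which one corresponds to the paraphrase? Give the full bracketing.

[[forest [garden [lagoon reed]]] mill]

The paraphrase's head is the "mill" part ("mill"); its modifier is "forest garden lagoon reed".
That top-level split, carried through the inner groups, gives [[forest [garden [lagoon reed]]] mill].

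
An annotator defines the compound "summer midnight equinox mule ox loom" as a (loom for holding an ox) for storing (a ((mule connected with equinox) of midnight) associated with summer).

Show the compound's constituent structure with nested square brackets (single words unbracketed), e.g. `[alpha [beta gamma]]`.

[[summer [midnight [equinox mule]]] [ox loom]]

At the top level: head "loom" (specifically "ox loom"); modifier "summer midnight equinox mule".
Inside "summer midnight equinox mule": head "mule" (specifically "midnight equinox mule"), modifier "summer".
Inside "midnight equinox mule": head "mule" (specifically "equinox mule"), modifier "midnight".
Inside "equinox mule": head "mule", modifier "equinox".
Inside "ox loom": head "loom", modifier "ox".
Putting it together: [[summer [midnight [equinox mule]]] [ox loom]].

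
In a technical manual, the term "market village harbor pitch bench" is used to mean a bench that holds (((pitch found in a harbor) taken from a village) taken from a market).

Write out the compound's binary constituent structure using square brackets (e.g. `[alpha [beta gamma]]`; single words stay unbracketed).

[[market [village [harbor pitch]]] bench]

At the top level: head "bench"; modifier "market village harbor pitch".
Within "market village harbor pitch", the head is "pitch" (specifically "village harbor pitch") and the modifier is "market".
Within "village harbor pitch", the head is "pitch" (specifically "harbor pitch") and the modifier is "village".
Within "harbor pitch", the head is "pitch" and the modifier is "harbor".
Putting it together: [[market [village [harbor pitch]]] bench].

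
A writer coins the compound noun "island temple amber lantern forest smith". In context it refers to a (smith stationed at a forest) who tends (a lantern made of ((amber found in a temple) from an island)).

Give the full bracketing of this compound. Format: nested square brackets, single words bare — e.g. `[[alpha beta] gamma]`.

Overall it is a kind of smith (specifically "forest smith"); the modifier is "island temple amber lantern".
Inside "island temple amber lantern": head "lantern", modifier "island temple amber".
Inside "island temple amber": head "amber" (specifically "temple amber"), modifier "island".
Inside "temple amber": head "amber", modifier "temple".
Inside "forest smith": head "smith", modifier "forest".
Assembled: [[[island [temple amber]] lantern] [forest smith]].

[[[island [temple amber]] lantern] [forest smith]]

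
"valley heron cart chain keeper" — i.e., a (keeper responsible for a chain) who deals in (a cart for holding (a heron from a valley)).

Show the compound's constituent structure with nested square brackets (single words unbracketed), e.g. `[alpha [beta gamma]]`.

Overall it is a kind of keeper (specifically "chain keeper"); the modifier is "valley heron cart".
"valley heron cart" → head "cart", modifier "valley heron".
"valley heron" → head "heron", modifier "valley".
"chain keeper" → head "keeper", modifier "chain".
So the structure is [[[valley heron] cart] [chain keeper]].

[[[valley heron] cart] [chain keeper]]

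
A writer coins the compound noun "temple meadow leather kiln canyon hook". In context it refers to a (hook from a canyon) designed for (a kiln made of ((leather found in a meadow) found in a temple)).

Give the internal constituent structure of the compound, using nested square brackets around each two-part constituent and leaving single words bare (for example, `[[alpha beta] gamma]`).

[[[temple [meadow leather]] kiln] [canyon hook]]

The outermost head in the paraphrase is "hook" (specifically "canyon hook"), modified by "temple meadow leather kiln".
Inside "temple meadow leather kiln": head "kiln", modifier "temple meadow leather".
Inside "temple meadow leather": head "leather" (specifically "meadow leather"), modifier "temple".
Inside "meadow leather": head "leather", modifier "meadow".
Inside "canyon hook": head "hook", modifier "canyon".
Assembled: [[[temple [meadow leather]] kiln] [canyon hook]].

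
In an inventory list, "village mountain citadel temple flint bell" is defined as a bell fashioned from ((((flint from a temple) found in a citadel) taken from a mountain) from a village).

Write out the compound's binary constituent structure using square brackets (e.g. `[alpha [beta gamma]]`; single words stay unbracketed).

At the top level: head "bell"; modifier "village mountain citadel temple flint".
Within "village mountain citadel temple flint", the head is "flint" (specifically "mountain citadel temple flint") and the modifier is "village".
Within "mountain citadel temple flint", the head is "flint" (specifically "citadel temple flint") and the modifier is "mountain".
Within "citadel temple flint", the head is "flint" (specifically "temple flint") and the modifier is "citadel".
Within "temple flint", the head is "flint" and the modifier is "temple".
So the structure is [[village [mountain [citadel [temple flint]]]] bell].

[[village [mountain [citadel [temple flint]]]] bell]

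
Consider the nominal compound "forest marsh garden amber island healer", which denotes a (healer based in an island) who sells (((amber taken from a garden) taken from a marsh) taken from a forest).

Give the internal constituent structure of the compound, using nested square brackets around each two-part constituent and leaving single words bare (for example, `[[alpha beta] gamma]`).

[[forest [marsh [garden amber]]] [island healer]]

At the top level: head "healer" (specifically "island healer"); modifier "forest marsh garden amber".
"forest marsh garden amber" → head "amber" (specifically "marsh garden amber"), modifier "forest".
"marsh garden amber" → head "amber" (specifically "garden amber"), modifier "marsh".
"garden amber" → head "amber", modifier "garden".
"island healer" → head "healer", modifier "island".
Putting it together: [[forest [marsh [garden amber]]] [island healer]].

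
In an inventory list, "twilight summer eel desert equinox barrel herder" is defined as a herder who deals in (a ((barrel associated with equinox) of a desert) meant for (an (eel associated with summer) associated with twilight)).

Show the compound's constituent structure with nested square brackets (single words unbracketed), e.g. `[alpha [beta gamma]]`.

Overall it is a kind of herder; the modifier is "twilight summer eel desert equinox barrel".
Inside "twilight summer eel desert equinox barrel": head "barrel" (specifically "desert equinox barrel"), modifier "twilight summer eel".
Inside "twilight summer eel": head "eel" (specifically "summer eel"), modifier "twilight".
Inside "summer eel": head "eel", modifier "summer".
Inside "desert equinox barrel": head "barrel" (specifically "equinox barrel"), modifier "desert".
Inside "equinox barrel": head "barrel", modifier "equinox".
Putting it together: [[[twilight [summer eel]] [desert [equinox barrel]]] herder].

[[[twilight [summer eel]] [desert [equinox barrel]]] herder]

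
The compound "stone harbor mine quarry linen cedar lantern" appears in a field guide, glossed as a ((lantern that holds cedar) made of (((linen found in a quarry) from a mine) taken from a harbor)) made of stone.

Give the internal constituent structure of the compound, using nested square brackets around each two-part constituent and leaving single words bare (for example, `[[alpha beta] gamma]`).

Whole compound: head "lantern" (specifically "harbor mine quarry linen cedar lantern"), modifier "stone".
"harbor mine quarry linen cedar lantern" → head "lantern" (specifically "cedar lantern"), modifier "harbor mine quarry linen".
"harbor mine quarry linen" → head "linen" (specifically "mine quarry linen"), modifier "harbor".
"mine quarry linen" → head "linen" (specifically "quarry linen"), modifier "mine".
"quarry linen" → head "linen", modifier "quarry".
"cedar lantern" → head "lantern", modifier "cedar".
Putting it together: [stone [[harbor [mine [quarry linen]]] [cedar lantern]]].

[stone [[harbor [mine [quarry linen]]] [cedar lantern]]]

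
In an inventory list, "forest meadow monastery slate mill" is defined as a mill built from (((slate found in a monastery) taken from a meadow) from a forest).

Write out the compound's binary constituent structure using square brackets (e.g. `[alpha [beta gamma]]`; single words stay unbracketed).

Whole compound: head "mill", modifier "forest meadow monastery slate".
Within "forest meadow monastery slate", the head is "slate" (specifically "meadow monastery slate") and the modifier is "forest".
Within "meadow monastery slate", the head is "slate" (specifically "monastery slate") and the modifier is "meadow".
Within "monastery slate", the head is "slate" and the modifier is "monastery".
So the structure is [[forest [meadow [monastery slate]]] mill].

[[forest [meadow [monastery slate]]] mill]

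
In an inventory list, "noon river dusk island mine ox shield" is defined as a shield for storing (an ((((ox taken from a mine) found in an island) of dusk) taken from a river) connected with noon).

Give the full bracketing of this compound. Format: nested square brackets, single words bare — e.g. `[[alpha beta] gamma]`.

[[noon [river [dusk [island [mine ox]]]]] shield]

Whole compound: head "shield", modifier "noon river dusk island mine ox".
"noon river dusk island mine ox" → head "ox" (specifically "river dusk island mine ox"), modifier "noon".
"river dusk island mine ox" → head "ox" (specifically "dusk island mine ox"), modifier "river".
"dusk island mine ox" → head "ox" (specifically "island mine ox"), modifier "dusk".
"island mine ox" → head "ox" (specifically "mine ox"), modifier "island".
"mine ox" → head "ox", modifier "mine".
Putting it together: [[noon [river [dusk [island [mine ox]]]]] shield].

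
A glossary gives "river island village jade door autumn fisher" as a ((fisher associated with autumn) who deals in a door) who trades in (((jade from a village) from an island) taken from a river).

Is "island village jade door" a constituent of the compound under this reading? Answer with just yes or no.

no

The top-level split is [river island village jade] [door autumn fisher]; the full structure is [[river [island [village jade]]] [door [autumn fisher]]].
"island village jade door" straddles a constituent boundary, so it is not a single unit.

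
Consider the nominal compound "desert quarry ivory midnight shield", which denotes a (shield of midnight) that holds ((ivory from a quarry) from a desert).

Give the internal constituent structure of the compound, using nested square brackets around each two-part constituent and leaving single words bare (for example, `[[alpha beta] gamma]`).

The outermost head in the paraphrase is "shield" (specifically "midnight shield"), modified by "desert quarry ivory".
"desert quarry ivory" → head "ivory" (specifically "quarry ivory"), modifier "desert".
"quarry ivory" → head "ivory", modifier "quarry".
"midnight shield" → head "shield", modifier "midnight".
So the structure is [[desert [quarry ivory]] [midnight shield]].

[[desert [quarry ivory]] [midnight shield]]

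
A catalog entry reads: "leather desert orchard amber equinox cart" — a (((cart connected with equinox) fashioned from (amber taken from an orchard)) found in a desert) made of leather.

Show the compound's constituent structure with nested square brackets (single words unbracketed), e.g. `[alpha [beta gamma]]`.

Whole compound: head "cart" (specifically "desert orchard amber equinox cart"), modifier "leather".
Within "desert orchard amber equinox cart", the head is "cart" (specifically "orchard amber equinox cart") and the modifier is "desert".
Within "orchard amber equinox cart", the head is "cart" (specifically "equinox cart") and the modifier is "orchard amber".
Within "orchard amber", the head is "amber" and the modifier is "orchard".
Within "equinox cart", the head is "cart" and the modifier is "equinox".
So the structure is [leather [desert [[orchard amber] [equinox cart]]]].

[leather [desert [[orchard amber] [equinox cart]]]]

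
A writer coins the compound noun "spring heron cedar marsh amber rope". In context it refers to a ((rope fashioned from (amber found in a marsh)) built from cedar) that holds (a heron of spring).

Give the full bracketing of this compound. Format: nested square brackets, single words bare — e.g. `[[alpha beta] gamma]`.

Whole compound: head "rope" (specifically "cedar marsh amber rope"), modifier "spring heron".
Inside "spring heron": head "heron", modifier "spring".
Inside "cedar marsh amber rope": head "rope" (specifically "marsh amber rope"), modifier "cedar".
Inside "marsh amber rope": head "rope", modifier "marsh amber".
Inside "marsh amber": head "amber", modifier "marsh".
So the structure is [[spring heron] [cedar [[marsh amber] rope]]].

[[spring heron] [cedar [[marsh amber] rope]]]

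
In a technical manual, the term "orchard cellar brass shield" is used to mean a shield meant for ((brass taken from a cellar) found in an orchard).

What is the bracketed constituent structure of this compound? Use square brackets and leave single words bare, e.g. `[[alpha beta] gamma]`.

[[orchard [cellar brass]] shield]

At the top level: head "shield"; modifier "orchard cellar brass".
"orchard cellar brass" → head "brass" (specifically "cellar brass"), modifier "orchard".
"cellar brass" → head "brass", modifier "cellar".
Putting it together: [[orchard [cellar brass]] shield].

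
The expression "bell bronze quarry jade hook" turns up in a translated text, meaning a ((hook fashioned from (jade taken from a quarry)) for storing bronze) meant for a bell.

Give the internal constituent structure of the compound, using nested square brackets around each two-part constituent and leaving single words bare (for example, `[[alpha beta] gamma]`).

Overall it is a kind of hook (specifically "bronze quarry jade hook"); the modifier is "bell".
"bronze quarry jade hook" → head "hook" (specifically "quarry jade hook"), modifier "bronze".
"quarry jade hook" → head "hook", modifier "quarry jade".
"quarry jade" → head "jade", modifier "quarry".
So the structure is [bell [bronze [[quarry jade] hook]]].

[bell [bronze [[quarry jade] hook]]]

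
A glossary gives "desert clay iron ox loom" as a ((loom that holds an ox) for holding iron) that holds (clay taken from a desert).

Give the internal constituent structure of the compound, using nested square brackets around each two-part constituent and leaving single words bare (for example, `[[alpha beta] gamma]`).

[[desert clay] [iron [ox loom]]]

Whole compound: head "loom" (specifically "iron ox loom"), modifier "desert clay".
Within "desert clay", the head is "clay" and the modifier is "desert".
Within "iron ox loom", the head is "loom" (specifically "ox loom") and the modifier is "iron".
Within "ox loom", the head is "loom" and the modifier is "ox".
Putting it together: [[desert clay] [iron [ox loom]]].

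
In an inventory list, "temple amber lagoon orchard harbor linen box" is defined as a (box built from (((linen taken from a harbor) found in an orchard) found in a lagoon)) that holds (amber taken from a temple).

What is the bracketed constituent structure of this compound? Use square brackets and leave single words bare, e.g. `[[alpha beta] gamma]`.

[[temple amber] [[lagoon [orchard [harbor linen]]] box]]

At the top level: head "box" (specifically "lagoon orchard harbor linen box"); modifier "temple amber".
"temple amber" → head "amber", modifier "temple".
"lagoon orchard harbor linen box" → head "box", modifier "lagoon orchard harbor linen".
"lagoon orchard harbor linen" → head "linen" (specifically "orchard harbor linen"), modifier "lagoon".
"orchard harbor linen" → head "linen" (specifically "harbor linen"), modifier "orchard".
"harbor linen" → head "linen", modifier "harbor".
So the structure is [[temple amber] [[lagoon [orchard [harbor linen]]] box]].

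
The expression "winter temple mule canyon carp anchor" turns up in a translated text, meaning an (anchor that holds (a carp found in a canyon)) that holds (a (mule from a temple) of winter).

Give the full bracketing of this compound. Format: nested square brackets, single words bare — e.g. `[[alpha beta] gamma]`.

[[winter [temple mule]] [[canyon carp] anchor]]

At the top level: head "anchor" (specifically "canyon carp anchor"); modifier "winter temple mule".
Within "winter temple mule", the head is "mule" (specifically "temple mule") and the modifier is "winter".
Within "temple mule", the head is "mule" and the modifier is "temple".
Within "canyon carp anchor", the head is "anchor" and the modifier is "canyon carp".
Within "canyon carp", the head is "carp" and the modifier is "canyon".
Putting it together: [[winter [temple mule]] [[canyon carp] anchor]].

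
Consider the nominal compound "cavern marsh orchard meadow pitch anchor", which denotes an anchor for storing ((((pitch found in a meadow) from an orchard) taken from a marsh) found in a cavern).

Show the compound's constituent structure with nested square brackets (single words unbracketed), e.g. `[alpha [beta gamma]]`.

[[cavern [marsh [orchard [meadow pitch]]]] anchor]

Overall it is a kind of anchor; the modifier is "cavern marsh orchard meadow pitch".
"cavern marsh orchard meadow pitch" → head "pitch" (specifically "marsh orchard meadow pitch"), modifier "cavern".
"marsh orchard meadow pitch" → head "pitch" (specifically "orchard meadow pitch"), modifier "marsh".
"orchard meadow pitch" → head "pitch" (specifically "meadow pitch"), modifier "orchard".
"meadow pitch" → head "pitch", modifier "meadow".
Assembled: [[cavern [marsh [orchard [meadow pitch]]]] anchor].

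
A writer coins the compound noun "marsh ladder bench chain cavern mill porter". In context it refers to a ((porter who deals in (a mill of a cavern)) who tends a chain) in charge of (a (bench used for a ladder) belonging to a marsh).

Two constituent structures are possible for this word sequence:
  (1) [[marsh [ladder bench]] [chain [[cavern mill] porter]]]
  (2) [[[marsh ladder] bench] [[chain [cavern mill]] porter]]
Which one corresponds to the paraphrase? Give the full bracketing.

[[marsh [ladder bench]] [chain [[cavern mill] porter]]]

The paraphrase's head is the "porter" part ("chain cavern mill porter"); its modifier is "marsh ladder bench".
That top-level split, carried through the inner groups, gives [[marsh [ladder bench]] [chain [[cavern mill] porter]]].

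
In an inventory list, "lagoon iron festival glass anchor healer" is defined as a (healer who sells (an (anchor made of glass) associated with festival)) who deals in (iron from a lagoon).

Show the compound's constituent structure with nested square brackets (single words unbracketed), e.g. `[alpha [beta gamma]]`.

Whole compound: head "healer" (specifically "festival glass anchor healer"), modifier "lagoon iron".
"lagoon iron" → head "iron", modifier "lagoon".
"festival glass anchor healer" → head "healer", modifier "festival glass anchor".
"festival glass anchor" → head "anchor" (specifically "glass anchor"), modifier "festival".
"glass anchor" → head "anchor", modifier "glass".
Putting it together: [[lagoon iron] [[festival [glass anchor]] healer]].

[[lagoon iron] [[festival [glass anchor]] healer]]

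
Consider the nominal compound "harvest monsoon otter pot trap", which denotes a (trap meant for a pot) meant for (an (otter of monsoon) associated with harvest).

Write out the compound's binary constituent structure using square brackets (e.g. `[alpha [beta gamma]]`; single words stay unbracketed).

The outermost head in the paraphrase is "trap" (specifically "pot trap"), modified by "harvest monsoon otter".
Within "harvest monsoon otter", the head is "otter" (specifically "monsoon otter") and the modifier is "harvest".
Within "monsoon otter", the head is "otter" and the modifier is "monsoon".
Within "pot trap", the head is "trap" and the modifier is "pot".
So the structure is [[harvest [monsoon otter]] [pot trap]].

[[harvest [monsoon otter]] [pot trap]]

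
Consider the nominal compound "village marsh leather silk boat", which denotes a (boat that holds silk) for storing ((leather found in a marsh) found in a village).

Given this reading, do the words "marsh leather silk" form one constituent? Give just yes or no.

no

The top-level split is [village marsh leather] [silk boat]; the full structure is [[village [marsh leather]] [silk boat]].
"marsh leather silk" straddles a constituent boundary, so it is not a single unit.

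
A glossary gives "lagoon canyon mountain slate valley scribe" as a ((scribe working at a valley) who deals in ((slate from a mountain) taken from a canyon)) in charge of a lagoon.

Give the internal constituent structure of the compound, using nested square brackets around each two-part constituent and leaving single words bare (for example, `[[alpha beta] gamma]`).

The outermost head in the paraphrase is "scribe" (specifically "canyon mountain slate valley scribe"), modified by "lagoon".
"canyon mountain slate valley scribe" → head "scribe" (specifically "valley scribe"), modifier "canyon mountain slate".
"canyon mountain slate" → head "slate" (specifically "mountain slate"), modifier "canyon".
"mountain slate" → head "slate", modifier "mountain".
"valley scribe" → head "scribe", modifier "valley".
So the structure is [lagoon [[canyon [mountain slate]] [valley scribe]]].

[lagoon [[canyon [mountain slate]] [valley scribe]]]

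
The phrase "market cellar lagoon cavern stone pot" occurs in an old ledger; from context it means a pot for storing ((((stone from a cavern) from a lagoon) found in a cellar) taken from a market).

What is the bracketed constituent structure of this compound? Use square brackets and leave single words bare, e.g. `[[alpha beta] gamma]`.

[[market [cellar [lagoon [cavern stone]]]] pot]

Overall it is a kind of pot; the modifier is "market cellar lagoon cavern stone".
Within "market cellar lagoon cavern stone", the head is "stone" (specifically "cellar lagoon cavern stone") and the modifier is "market".
Within "cellar lagoon cavern stone", the head is "stone" (specifically "lagoon cavern stone") and the modifier is "cellar".
Within "lagoon cavern stone", the head is "stone" (specifically "cavern stone") and the modifier is "lagoon".
Within "cavern stone", the head is "stone" and the modifier is "cavern".
So the structure is [[market [cellar [lagoon [cavern stone]]]] pot].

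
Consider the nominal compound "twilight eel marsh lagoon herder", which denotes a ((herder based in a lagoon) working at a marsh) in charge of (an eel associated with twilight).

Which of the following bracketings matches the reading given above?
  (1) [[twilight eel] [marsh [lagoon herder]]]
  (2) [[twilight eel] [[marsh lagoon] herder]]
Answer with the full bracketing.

The paraphrase's head is the "herder" part ("marsh lagoon herder"); its modifier is "twilight eel".
That top-level split, carried through the inner groups, gives [[twilight eel] [marsh [lagoon herder]]].

[[twilight eel] [marsh [lagoon herder]]]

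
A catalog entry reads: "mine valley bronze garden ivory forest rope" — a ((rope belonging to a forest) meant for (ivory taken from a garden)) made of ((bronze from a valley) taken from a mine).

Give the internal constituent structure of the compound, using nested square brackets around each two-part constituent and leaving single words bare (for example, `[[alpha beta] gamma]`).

The outermost head in the paraphrase is "rope" (specifically "garden ivory forest rope"), modified by "mine valley bronze".
Inside "mine valley bronze": head "bronze" (specifically "valley bronze"), modifier "mine".
Inside "valley bronze": head "bronze", modifier "valley".
Inside "garden ivory forest rope": head "rope" (specifically "forest rope"), modifier "garden ivory".
Inside "garden ivory": head "ivory", modifier "garden".
Inside "forest rope": head "rope", modifier "forest".
So the structure is [[mine [valley bronze]] [[garden ivory] [forest rope]]].

[[mine [valley bronze]] [[garden ivory] [forest rope]]]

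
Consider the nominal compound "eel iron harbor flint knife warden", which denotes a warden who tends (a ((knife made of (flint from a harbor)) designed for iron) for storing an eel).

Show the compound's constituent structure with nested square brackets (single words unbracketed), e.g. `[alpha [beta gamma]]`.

At the top level: head "warden"; modifier "eel iron harbor flint knife".
Inside "eel iron harbor flint knife": head "knife" (specifically "iron harbor flint knife"), modifier "eel".
Inside "iron harbor flint knife": head "knife" (specifically "harbor flint knife"), modifier "iron".
Inside "harbor flint knife": head "knife", modifier "harbor flint".
Inside "harbor flint": head "flint", modifier "harbor".
Assembled: [[eel [iron [[harbor flint] knife]]] warden].

[[eel [iron [[harbor flint] knife]]] warden]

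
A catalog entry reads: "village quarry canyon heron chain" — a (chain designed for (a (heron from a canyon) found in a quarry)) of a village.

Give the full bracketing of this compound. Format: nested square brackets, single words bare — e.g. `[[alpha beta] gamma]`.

The outermost head in the paraphrase is "chain" (specifically "quarry canyon heron chain"), modified by "village".
Within "quarry canyon heron chain", the head is "chain" and the modifier is "quarry canyon heron".
Within "quarry canyon heron", the head is "heron" (specifically "canyon heron") and the modifier is "quarry".
Within "canyon heron", the head is "heron" and the modifier is "canyon".
So the structure is [village [[quarry [canyon heron]] chain]].

[village [[quarry [canyon heron]] chain]]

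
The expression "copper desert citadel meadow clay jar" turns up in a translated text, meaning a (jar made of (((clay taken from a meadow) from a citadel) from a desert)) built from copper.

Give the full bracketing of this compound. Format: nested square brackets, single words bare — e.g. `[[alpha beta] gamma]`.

[copper [[desert [citadel [meadow clay]]] jar]]

Whole compound: head "jar" (specifically "desert citadel meadow clay jar"), modifier "copper".
Within "desert citadel meadow clay jar", the head is "jar" and the modifier is "desert citadel meadow clay".
Within "desert citadel meadow clay", the head is "clay" (specifically "citadel meadow clay") and the modifier is "desert".
Within "citadel meadow clay", the head is "clay" (specifically "meadow clay") and the modifier is "citadel".
Within "meadow clay", the head is "clay" and the modifier is "meadow".
Putting it together: [copper [[desert [citadel [meadow clay]]] jar]].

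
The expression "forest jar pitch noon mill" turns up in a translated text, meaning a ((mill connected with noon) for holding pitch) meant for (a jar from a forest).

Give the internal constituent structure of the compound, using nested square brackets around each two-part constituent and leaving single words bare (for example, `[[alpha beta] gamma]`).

[[forest jar] [pitch [noon mill]]]

Overall it is a kind of mill (specifically "pitch noon mill"); the modifier is "forest jar".
Within "forest jar", the head is "jar" and the modifier is "forest".
Within "pitch noon mill", the head is "mill" (specifically "noon mill") and the modifier is "pitch".
Within "noon mill", the head is "mill" and the modifier is "noon".
Assembled: [[forest jar] [pitch [noon mill]]].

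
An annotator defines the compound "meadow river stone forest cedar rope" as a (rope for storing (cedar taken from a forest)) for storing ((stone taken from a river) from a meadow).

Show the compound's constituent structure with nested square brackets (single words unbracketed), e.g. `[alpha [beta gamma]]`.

[[meadow [river stone]] [[forest cedar] rope]]

At the top level: head "rope" (specifically "forest cedar rope"); modifier "meadow river stone".
"meadow river stone" → head "stone" (specifically "river stone"), modifier "meadow".
"river stone" → head "stone", modifier "river".
"forest cedar rope" → head "rope", modifier "forest cedar".
"forest cedar" → head "cedar", modifier "forest".
Putting it together: [[meadow [river stone]] [[forest cedar] rope]].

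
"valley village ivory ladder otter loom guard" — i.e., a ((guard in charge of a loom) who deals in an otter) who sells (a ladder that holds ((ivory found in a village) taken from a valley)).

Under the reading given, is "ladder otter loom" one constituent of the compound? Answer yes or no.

no

The top-level split is [valley village ivory ladder] [otter loom guard]; the full structure is [[[valley [village ivory]] ladder] [otter [loom guard]]].
"ladder otter loom" straddles a constituent boundary, so it is not a single unit.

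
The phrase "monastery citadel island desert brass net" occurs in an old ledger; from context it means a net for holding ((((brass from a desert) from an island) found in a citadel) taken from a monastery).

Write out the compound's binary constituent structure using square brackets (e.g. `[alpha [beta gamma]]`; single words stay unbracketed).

Whole compound: head "net", modifier "monastery citadel island desert brass".
Within "monastery citadel island desert brass", the head is "brass" (specifically "citadel island desert brass") and the modifier is "monastery".
Within "citadel island desert brass", the head is "brass" (specifically "island desert brass") and the modifier is "citadel".
Within "island desert brass", the head is "brass" (specifically "desert brass") and the modifier is "island".
Within "desert brass", the head is "brass" and the modifier is "desert".
Putting it together: [[monastery [citadel [island [desert brass]]]] net].

[[monastery [citadel [island [desert brass]]]] net]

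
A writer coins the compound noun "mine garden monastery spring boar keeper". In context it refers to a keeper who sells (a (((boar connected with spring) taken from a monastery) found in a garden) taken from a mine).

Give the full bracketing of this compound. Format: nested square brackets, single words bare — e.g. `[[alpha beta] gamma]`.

[[mine [garden [monastery [spring boar]]]] keeper]

At the top level: head "keeper"; modifier "mine garden monastery spring boar".
Inside "mine garden monastery spring boar": head "boar" (specifically "garden monastery spring boar"), modifier "mine".
Inside "garden monastery spring boar": head "boar" (specifically "monastery spring boar"), modifier "garden".
Inside "monastery spring boar": head "boar" (specifically "spring boar"), modifier "monastery".
Inside "spring boar": head "boar", modifier "spring".
Putting it together: [[mine [garden [monastery [spring boar]]]] keeper].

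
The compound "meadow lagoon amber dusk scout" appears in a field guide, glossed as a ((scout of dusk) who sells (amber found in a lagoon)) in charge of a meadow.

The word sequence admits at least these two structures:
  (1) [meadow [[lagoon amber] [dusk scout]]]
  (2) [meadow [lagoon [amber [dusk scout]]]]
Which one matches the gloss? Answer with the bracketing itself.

[meadow [[lagoon amber] [dusk scout]]]

The paraphrase's head is the "scout" part ("lagoon amber dusk scout"); its modifier is "meadow".
That top-level split, carried through the inner groups, gives [meadow [[lagoon amber] [dusk scout]]].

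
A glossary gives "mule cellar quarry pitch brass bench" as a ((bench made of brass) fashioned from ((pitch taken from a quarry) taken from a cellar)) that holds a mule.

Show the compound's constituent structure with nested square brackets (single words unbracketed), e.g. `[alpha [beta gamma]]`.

[mule [[cellar [quarry pitch]] [brass bench]]]

Whole compound: head "bench" (specifically "cellar quarry pitch brass bench"), modifier "mule".
"cellar quarry pitch brass bench" → head "bench" (specifically "brass bench"), modifier "cellar quarry pitch".
"cellar quarry pitch" → head "pitch" (specifically "quarry pitch"), modifier "cellar".
"quarry pitch" → head "pitch", modifier "quarry".
"brass bench" → head "bench", modifier "brass".
Assembled: [mule [[cellar [quarry pitch]] [brass bench]]].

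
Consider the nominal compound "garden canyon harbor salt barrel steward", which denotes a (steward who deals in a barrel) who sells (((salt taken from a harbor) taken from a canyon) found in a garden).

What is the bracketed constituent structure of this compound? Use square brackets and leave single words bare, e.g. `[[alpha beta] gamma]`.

The outermost head in the paraphrase is "steward" (specifically "barrel steward"), modified by "garden canyon harbor salt".
"garden canyon harbor salt" → head "salt" (specifically "canyon harbor salt"), modifier "garden".
"canyon harbor salt" → head "salt" (specifically "harbor salt"), modifier "canyon".
"harbor salt" → head "salt", modifier "harbor".
"barrel steward" → head "steward", modifier "barrel".
Putting it together: [[garden [canyon [harbor salt]]] [barrel steward]].

[[garden [canyon [harbor salt]]] [barrel steward]]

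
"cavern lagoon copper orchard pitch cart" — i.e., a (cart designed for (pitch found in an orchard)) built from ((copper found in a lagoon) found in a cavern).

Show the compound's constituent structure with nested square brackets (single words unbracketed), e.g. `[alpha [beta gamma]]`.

[[cavern [lagoon copper]] [[orchard pitch] cart]]

At the top level: head "cart" (specifically "orchard pitch cart"); modifier "cavern lagoon copper".
Within "cavern lagoon copper", the head is "copper" (specifically "lagoon copper") and the modifier is "cavern".
Within "lagoon copper", the head is "copper" and the modifier is "lagoon".
Within "orchard pitch cart", the head is "cart" and the modifier is "orchard pitch".
Within "orchard pitch", the head is "pitch" and the modifier is "orchard".
Putting it together: [[cavern [lagoon copper]] [[orchard pitch] cart]].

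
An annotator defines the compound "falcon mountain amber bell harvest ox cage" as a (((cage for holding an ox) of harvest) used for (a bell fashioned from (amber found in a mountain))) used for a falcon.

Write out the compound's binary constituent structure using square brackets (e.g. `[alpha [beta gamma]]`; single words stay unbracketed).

[falcon [[[mountain amber] bell] [harvest [ox cage]]]]

The outermost head in the paraphrase is "cage" (specifically "mountain amber bell harvest ox cage"), modified by "falcon".
Within "mountain amber bell harvest ox cage", the head is "cage" (specifically "harvest ox cage") and the modifier is "mountain amber bell".
Within "mountain amber bell", the head is "bell" and the modifier is "mountain amber".
Within "mountain amber", the head is "amber" and the modifier is "mountain".
Within "harvest ox cage", the head is "cage" (specifically "ox cage") and the modifier is "harvest".
Within "ox cage", the head is "cage" and the modifier is "ox".
Assembled: [falcon [[[mountain amber] bell] [harvest [ox cage]]]].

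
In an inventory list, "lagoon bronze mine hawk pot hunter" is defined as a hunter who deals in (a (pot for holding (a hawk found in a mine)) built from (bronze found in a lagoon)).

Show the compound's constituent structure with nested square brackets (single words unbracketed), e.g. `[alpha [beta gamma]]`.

[[[lagoon bronze] [[mine hawk] pot]] hunter]

Overall it is a kind of hunter; the modifier is "lagoon bronze mine hawk pot".
"lagoon bronze mine hawk pot" → head "pot" (specifically "mine hawk pot"), modifier "lagoon bronze".
"lagoon bronze" → head "bronze", modifier "lagoon".
"mine hawk pot" → head "pot", modifier "mine hawk".
"mine hawk" → head "hawk", modifier "mine".
Assembled: [[[lagoon bronze] [[mine hawk] pot]] hunter].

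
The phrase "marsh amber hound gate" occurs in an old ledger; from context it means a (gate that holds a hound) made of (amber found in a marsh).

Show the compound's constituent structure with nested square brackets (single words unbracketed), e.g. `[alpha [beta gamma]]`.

Overall it is a kind of gate (specifically "hound gate"); the modifier is "marsh amber".
"marsh amber" → head "amber", modifier "marsh".
"hound gate" → head "gate", modifier "hound".
Assembled: [[marsh amber] [hound gate]].

[[marsh amber] [hound gate]]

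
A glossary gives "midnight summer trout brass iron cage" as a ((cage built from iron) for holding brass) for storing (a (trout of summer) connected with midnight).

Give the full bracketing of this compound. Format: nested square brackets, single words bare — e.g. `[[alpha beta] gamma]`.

Overall it is a kind of cage (specifically "brass iron cage"); the modifier is "midnight summer trout".
Inside "midnight summer trout": head "trout" (specifically "summer trout"), modifier "midnight".
Inside "summer trout": head "trout", modifier "summer".
Inside "brass iron cage": head "cage" (specifically "iron cage"), modifier "brass".
Inside "iron cage": head "cage", modifier "iron".
So the structure is [[midnight [summer trout]] [brass [iron cage]]].

[[midnight [summer trout]] [brass [iron cage]]]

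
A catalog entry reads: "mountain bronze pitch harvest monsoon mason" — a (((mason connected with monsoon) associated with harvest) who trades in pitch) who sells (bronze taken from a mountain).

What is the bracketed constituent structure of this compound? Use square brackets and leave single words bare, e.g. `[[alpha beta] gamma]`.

The outermost head in the paraphrase is "mason" (specifically "pitch harvest monsoon mason"), modified by "mountain bronze".
Inside "mountain bronze": head "bronze", modifier "mountain".
Inside "pitch harvest monsoon mason": head "mason" (specifically "harvest monsoon mason"), modifier "pitch".
Inside "harvest monsoon mason": head "mason" (specifically "monsoon mason"), modifier "harvest".
Inside "monsoon mason": head "mason", modifier "monsoon".
Assembled: [[mountain bronze] [pitch [harvest [monsoon mason]]]].

[[mountain bronze] [pitch [harvest [monsoon mason]]]]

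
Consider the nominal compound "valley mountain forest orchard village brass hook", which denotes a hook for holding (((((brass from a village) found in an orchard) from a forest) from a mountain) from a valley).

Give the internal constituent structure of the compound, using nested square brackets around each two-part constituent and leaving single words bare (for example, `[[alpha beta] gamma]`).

[[valley [mountain [forest [orchard [village brass]]]]] hook]

Overall it is a kind of hook; the modifier is "valley mountain forest orchard village brass".
Within "valley mountain forest orchard village brass", the head is "brass" (specifically "mountain forest orchard village brass") and the modifier is "valley".
Within "mountain forest orchard village brass", the head is "brass" (specifically "forest orchard village brass") and the modifier is "mountain".
Within "forest orchard village brass", the head is "brass" (specifically "orchard village brass") and the modifier is "forest".
Within "orchard village brass", the head is "brass" (specifically "village brass") and the modifier is "orchard".
Within "village brass", the head is "brass" and the modifier is "village".
Assembled: [[valley [mountain [forest [orchard [village brass]]]]] hook].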